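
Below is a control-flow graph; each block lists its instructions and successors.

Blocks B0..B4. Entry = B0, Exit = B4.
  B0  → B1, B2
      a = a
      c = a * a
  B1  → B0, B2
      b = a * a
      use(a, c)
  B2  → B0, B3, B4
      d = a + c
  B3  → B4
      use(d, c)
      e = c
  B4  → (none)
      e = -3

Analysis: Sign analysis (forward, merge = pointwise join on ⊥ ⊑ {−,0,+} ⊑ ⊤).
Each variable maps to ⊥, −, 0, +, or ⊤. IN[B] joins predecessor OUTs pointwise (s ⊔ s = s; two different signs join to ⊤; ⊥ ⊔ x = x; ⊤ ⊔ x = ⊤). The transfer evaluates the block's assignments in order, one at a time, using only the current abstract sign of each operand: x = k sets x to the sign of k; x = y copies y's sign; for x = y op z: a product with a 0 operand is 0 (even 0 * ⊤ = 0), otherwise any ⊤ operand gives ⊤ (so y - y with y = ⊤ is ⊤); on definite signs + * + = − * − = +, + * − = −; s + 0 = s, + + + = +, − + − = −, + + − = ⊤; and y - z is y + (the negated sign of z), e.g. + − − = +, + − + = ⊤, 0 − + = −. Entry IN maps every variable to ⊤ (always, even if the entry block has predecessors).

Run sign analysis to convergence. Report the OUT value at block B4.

Answer: {a: ⊤, b: ⊤, c: ⊤, d: ⊤, e: -, f: ⊤}

Derivation:
Fixpoint table:
  B0: | IN=(all ⊤) | OUT=(all ⊤)
  B1: | IN=(all ⊤) | OUT=(all ⊤)
  B2: | IN=(all ⊤) | OUT=(all ⊤)
  B3: | IN=(all ⊤) | OUT=(all ⊤)
  B4: | IN=(all ⊤) | OUT={e:-; rest ⊤}

Merge at B4: IN[B4] = OUT[B2] ⊔ OUT[B3] = {a: ⊤, b: ⊤, c: ⊤, d: ⊤, e: ⊤, f: ⊤}
Applying B4's transfer function to that IN value gives OUT[B4] (row B4 above).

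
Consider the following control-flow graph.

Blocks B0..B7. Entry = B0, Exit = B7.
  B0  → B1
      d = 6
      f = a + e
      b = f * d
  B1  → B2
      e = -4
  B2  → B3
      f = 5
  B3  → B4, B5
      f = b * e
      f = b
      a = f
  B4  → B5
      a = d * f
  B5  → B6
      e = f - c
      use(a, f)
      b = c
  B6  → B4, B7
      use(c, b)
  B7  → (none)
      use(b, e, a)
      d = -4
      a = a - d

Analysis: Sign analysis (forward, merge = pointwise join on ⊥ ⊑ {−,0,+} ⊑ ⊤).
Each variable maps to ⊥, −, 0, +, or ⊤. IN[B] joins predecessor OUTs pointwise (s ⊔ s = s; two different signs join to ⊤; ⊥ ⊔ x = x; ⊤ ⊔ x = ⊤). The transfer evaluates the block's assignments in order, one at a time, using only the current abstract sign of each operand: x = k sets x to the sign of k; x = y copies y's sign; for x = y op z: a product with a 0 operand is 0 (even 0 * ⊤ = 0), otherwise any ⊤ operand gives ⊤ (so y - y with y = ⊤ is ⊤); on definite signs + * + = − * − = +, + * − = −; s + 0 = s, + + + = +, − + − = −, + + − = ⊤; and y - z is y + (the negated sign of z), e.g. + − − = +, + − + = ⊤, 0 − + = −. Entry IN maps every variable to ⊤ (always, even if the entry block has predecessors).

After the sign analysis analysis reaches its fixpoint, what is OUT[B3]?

Fixpoint table:
  B0: | IN=(all ⊤) | OUT={d:+; rest ⊤}
  B1: | IN={d:+; rest ⊤} | OUT={d:+, e:-; rest ⊤}
  B2: | IN={d:+, e:-; rest ⊤} | OUT={d:+, e:-, f:+; rest ⊤}
  B3: | IN={d:+, e:-, f:+; rest ⊤} | OUT={d:+, e:-; rest ⊤}
  B4: | IN={d:+; rest ⊤} | OUT={d:+; rest ⊤}
  B5: | IN={d:+; rest ⊤} | OUT={d:+; rest ⊤}
  B6: | IN={d:+; rest ⊤} | OUT={d:+; rest ⊤}
  B7: | IN={d:+; rest ⊤} | OUT={d:-; rest ⊤}

Merge at B3: IN[B3] = OUT[B2] = {a: ⊤, b: ⊤, c: ⊤, d: +, e: -, f: +}
Applying B3's transfer function to that IN value gives OUT[B3] (row B3 above).

Answer: {a: ⊤, b: ⊤, c: ⊤, d: +, e: -, f: ⊤}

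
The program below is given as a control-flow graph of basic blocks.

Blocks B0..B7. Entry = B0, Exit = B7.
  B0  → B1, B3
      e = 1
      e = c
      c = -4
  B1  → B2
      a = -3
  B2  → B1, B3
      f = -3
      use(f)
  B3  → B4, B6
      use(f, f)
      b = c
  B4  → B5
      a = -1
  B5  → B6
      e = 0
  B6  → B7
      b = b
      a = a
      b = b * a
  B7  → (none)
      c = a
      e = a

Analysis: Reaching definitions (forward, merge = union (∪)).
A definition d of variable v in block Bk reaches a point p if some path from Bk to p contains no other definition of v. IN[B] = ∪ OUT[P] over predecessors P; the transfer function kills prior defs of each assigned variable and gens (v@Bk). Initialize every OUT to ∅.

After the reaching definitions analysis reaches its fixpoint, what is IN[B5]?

Answer: {a@B4, b@B3, c@B0, e@B0, f@B2}

Derivation:
Fixpoint table:
  B0: | IN={} | OUT={c@B0, e@B0}
  B1: | IN={a@B1, c@B0, e@B0, f@B2} | OUT={a@B1, c@B0, e@B0, f@B2}
  B2: | IN={a@B1, c@B0, e@B0, f@B2} | OUT={a@B1, c@B0, e@B0, f@B2}
  B3: | IN={a@B1, c@B0, e@B0, f@B2} | OUT={a@B1, b@B3, c@B0, e@B0, f@B2}
  B4: | IN={a@B1, b@B3, c@B0, e@B0, f@B2} | OUT={a@B4, b@B3, c@B0, e@B0, f@B2}
  B5: | IN={a@B4, b@B3, c@B0, e@B0, f@B2} | OUT={a@B4, b@B3, c@B0, e@B5, f@B2}
  B6: | IN={a@B1, a@B4, b@B3, c@B0, e@B0, e@B5, f@B2} | OUT={a@B6, b@B6, c@B0, e@B0, e@B5, f@B2}
  B7: | IN={a@B6, b@B6, c@B0, e@B0, e@B5, f@B2} | OUT={a@B6, b@B6, c@B7, e@B7, f@B2}

Merge at B5: IN[B5] = OUT[B4] = {a@B4, b@B3, c@B0, e@B0, f@B2}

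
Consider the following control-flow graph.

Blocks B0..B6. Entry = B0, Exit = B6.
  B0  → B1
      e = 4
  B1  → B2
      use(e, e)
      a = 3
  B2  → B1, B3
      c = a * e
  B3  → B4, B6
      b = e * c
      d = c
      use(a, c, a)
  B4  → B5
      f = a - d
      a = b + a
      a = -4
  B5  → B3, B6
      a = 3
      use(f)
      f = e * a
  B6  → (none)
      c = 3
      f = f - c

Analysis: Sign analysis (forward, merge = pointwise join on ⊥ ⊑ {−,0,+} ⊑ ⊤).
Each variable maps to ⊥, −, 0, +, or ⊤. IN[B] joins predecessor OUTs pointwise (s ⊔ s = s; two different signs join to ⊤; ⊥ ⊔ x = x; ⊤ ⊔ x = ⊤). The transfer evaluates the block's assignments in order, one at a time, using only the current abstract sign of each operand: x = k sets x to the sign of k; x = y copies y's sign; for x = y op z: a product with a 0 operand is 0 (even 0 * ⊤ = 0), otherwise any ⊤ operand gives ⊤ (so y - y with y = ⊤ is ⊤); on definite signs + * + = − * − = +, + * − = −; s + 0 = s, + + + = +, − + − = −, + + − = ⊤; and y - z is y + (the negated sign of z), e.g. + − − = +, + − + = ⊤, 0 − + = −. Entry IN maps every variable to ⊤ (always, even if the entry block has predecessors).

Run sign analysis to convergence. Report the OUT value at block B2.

Answer: {a: +, b: ⊤, c: +, d: ⊤, e: +, f: ⊤}

Trace:
Fixpoint table:
  B0: | IN=(all ⊤) | OUT={e:+; rest ⊤}
  B1: | IN={e:+; rest ⊤} | OUT={a:+, e:+; rest ⊤}
  B2: | IN={a:+, e:+; rest ⊤} | OUT={a:+, c:+, e:+; rest ⊤}
  B3: | IN={a:+, c:+, e:+; rest ⊤} | OUT={a:+, b:+, c:+, d:+, e:+; rest ⊤}
  B4: | IN={a:+, b:+, c:+, d:+, e:+; rest ⊤} | OUT={a:-, b:+, c:+, d:+, e:+; rest ⊤}
  B5: | IN={a:-, b:+, c:+, d:+, e:+; rest ⊤} | OUT={a:+, b:+, c:+, d:+, e:+, f:+; rest ⊤}
  B6: | IN={a:+, b:+, c:+, d:+, e:+; rest ⊤} | OUT={a:+, b:+, c:+, d:+, e:+; rest ⊤}

Merge at B2: IN[B2] = OUT[B1] = {a: +, b: ⊤, c: ⊤, d: ⊤, e: +, f: ⊤}
Applying B2's transfer function to that IN value gives OUT[B2] (row B2 above).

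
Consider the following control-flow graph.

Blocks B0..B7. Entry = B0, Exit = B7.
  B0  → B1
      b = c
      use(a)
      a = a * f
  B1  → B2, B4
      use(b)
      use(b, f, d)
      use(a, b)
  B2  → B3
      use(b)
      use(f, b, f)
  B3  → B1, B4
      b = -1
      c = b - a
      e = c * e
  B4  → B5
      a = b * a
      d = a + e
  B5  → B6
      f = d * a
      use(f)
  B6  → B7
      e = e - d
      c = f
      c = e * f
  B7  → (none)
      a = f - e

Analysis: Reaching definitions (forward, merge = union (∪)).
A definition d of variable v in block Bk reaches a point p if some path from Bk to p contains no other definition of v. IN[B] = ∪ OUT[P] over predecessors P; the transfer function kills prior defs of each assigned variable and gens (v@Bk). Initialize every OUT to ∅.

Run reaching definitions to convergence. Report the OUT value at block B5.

Converged values:
  B0:   IN={}   OUT={a@B0, b@B0}
  B1:   IN={a@B0, b@B0, b@B3, c@B3, e@B3}   OUT={a@B0, b@B0, b@B3, c@B3, e@B3}
  B2:   IN={a@B0, b@B0, b@B3, c@B3, e@B3}   OUT={a@B0, b@B0, b@B3, c@B3, e@B3}
  B3:   IN={a@B0, b@B0, b@B3, c@B3, e@B3}   OUT={a@B0, b@B3, c@B3, e@B3}
  B4:   IN={a@B0, b@B0, b@B3, c@B3, e@B3}   OUT={a@B4, b@B0, b@B3, c@B3, d@B4, e@B3}
  B5:   IN={a@B4, b@B0, b@B3, c@B3, d@B4, e@B3}   OUT={a@B4, b@B0, b@B3, c@B3, d@B4, e@B3, f@B5}
  B6:   IN={a@B4, b@B0, b@B3, c@B3, d@B4, e@B3, f@B5}   OUT={a@B4, b@B0, b@B3, c@B6, d@B4, e@B6, f@B5}
  B7:   IN={a@B4, b@B0, b@B3, c@B6, d@B4, e@B6, f@B5}   OUT={a@B7, b@B0, b@B3, c@B6, d@B4, e@B6, f@B5}

Merge at B5: IN[B5] = OUT[B4] = {a@B4, b@B0, b@B3, c@B3, d@B4, e@B3}
Applying B5's transfer function to that IN value gives OUT[B5] (row B5 above).

Answer: {a@B4, b@B0, b@B3, c@B3, d@B4, e@B3, f@B5}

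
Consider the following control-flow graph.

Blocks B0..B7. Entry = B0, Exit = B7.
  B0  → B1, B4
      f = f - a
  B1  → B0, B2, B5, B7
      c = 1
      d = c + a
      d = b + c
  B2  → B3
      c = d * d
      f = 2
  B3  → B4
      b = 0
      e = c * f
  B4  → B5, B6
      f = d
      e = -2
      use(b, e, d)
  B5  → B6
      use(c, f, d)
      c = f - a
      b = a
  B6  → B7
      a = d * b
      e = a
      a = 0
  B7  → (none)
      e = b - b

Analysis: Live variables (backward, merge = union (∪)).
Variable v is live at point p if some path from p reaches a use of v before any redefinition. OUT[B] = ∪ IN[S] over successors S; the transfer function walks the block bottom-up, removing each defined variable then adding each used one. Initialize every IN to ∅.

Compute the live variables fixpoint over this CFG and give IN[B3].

Fixpoint table:
  B0:  IN={a, b, c, d, f}  OUT={a, b, c, d, f}
  B1:  IN={a, b, f}  OUT={a, b, c, d, f}
  B2:  IN={a, d}  OUT={a, c, d, f}
  B3:  IN={a, c, d, f}  OUT={a, b, c, d}
  B4:  IN={a, b, c, d}  OUT={a, b, c, d, f}
  B5:  IN={a, c, d, f}  OUT={b, d}
  B6:  IN={b, d}  OUT={b}
  B7:  IN={b}  OUT={}

Merge at B3: OUT[B3] = IN[B4] = {a, b, c, d}
Applying B3's transfer function to that OUT value gives IN[B3] (row B3 above).

Answer: {a, c, d, f}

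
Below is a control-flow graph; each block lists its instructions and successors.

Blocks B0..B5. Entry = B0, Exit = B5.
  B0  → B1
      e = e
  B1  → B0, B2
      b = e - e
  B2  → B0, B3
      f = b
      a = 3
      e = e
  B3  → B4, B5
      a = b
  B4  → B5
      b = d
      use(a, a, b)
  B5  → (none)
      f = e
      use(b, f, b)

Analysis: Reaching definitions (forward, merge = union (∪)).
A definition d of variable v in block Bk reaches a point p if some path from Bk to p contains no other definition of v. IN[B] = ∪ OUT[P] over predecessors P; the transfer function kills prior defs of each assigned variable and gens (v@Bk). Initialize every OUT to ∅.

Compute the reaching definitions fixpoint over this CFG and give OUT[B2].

Answer: {a@B2, b@B1, e@B2, f@B2}

Derivation:
Converged values:
  B0: | IN={a@B2, b@B1, e@B0, e@B2, f@B2} | OUT={a@B2, b@B1, e@B0, f@B2}
  B1: | IN={a@B2, b@B1, e@B0, f@B2} | OUT={a@B2, b@B1, e@B0, f@B2}
  B2: | IN={a@B2, b@B1, e@B0, f@B2} | OUT={a@B2, b@B1, e@B2, f@B2}
  B3: | IN={a@B2, b@B1, e@B2, f@B2} | OUT={a@B3, b@B1, e@B2, f@B2}
  B4: | IN={a@B3, b@B1, e@B2, f@B2} | OUT={a@B3, b@B4, e@B2, f@B2}
  B5: | IN={a@B3, b@B1, b@B4, e@B2, f@B2} | OUT={a@B3, b@B1, b@B4, e@B2, f@B5}

Merge at B2: IN[B2] = OUT[B1] = {a@B2, b@B1, e@B0, f@B2}
Applying B2's transfer function to that IN value gives OUT[B2] (row B2 above).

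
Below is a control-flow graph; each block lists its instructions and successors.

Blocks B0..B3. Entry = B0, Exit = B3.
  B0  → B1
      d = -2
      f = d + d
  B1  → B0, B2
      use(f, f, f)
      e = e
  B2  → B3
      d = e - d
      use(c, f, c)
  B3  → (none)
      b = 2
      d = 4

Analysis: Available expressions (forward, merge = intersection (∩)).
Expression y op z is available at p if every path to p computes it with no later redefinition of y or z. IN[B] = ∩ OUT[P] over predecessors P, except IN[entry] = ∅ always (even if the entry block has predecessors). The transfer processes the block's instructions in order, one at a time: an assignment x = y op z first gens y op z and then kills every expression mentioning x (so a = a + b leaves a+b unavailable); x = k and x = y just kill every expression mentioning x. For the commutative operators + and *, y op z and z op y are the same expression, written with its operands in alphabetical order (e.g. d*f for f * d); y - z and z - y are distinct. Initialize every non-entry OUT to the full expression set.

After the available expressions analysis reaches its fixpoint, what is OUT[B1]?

Answer: {d+d}

Derivation:
Per-block solution:
  B0:   IN={}   OUT={d+d}
  B1:   IN={d+d}   OUT={d+d}
  B2:   IN={d+d}   OUT={}
  B3:   IN={}   OUT={}

Merge at B1: IN[B1] = OUT[B0] = {d+d}
Applying B1's transfer function to that IN value gives OUT[B1] (row B1 above).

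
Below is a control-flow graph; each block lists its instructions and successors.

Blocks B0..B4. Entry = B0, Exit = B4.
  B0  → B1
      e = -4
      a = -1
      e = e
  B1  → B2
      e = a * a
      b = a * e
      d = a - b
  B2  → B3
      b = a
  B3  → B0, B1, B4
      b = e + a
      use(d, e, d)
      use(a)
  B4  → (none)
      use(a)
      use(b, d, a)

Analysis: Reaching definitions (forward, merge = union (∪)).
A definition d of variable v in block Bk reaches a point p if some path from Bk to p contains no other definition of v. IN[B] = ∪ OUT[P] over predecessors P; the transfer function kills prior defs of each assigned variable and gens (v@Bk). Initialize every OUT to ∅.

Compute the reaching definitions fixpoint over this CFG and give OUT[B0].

Answer: {a@B0, b@B3, d@B1, e@B0}

Trace:
Converged values:
  B0:   IN={a@B0, b@B3, d@B1, e@B1}   OUT={a@B0, b@B3, d@B1, e@B0}
  B1:   IN={a@B0, b@B3, d@B1, e@B0, e@B1}   OUT={a@B0, b@B1, d@B1, e@B1}
  B2:   IN={a@B0, b@B1, d@B1, e@B1}   OUT={a@B0, b@B2, d@B1, e@B1}
  B3:   IN={a@B0, b@B2, d@B1, e@B1}   OUT={a@B0, b@B3, d@B1, e@B1}
  B4:   IN={a@B0, b@B3, d@B1, e@B1}   OUT={a@B0, b@B3, d@B1, e@B1}

Merge at B0 (entry node, so the boundary value {} is joined with the incoming edge(s)): IN[B0] = {} ⊔ OUT[B3] = {a@B0, b@B3, d@B1, e@B1}
Applying B0's transfer function to that IN value gives OUT[B0] (row B0 above).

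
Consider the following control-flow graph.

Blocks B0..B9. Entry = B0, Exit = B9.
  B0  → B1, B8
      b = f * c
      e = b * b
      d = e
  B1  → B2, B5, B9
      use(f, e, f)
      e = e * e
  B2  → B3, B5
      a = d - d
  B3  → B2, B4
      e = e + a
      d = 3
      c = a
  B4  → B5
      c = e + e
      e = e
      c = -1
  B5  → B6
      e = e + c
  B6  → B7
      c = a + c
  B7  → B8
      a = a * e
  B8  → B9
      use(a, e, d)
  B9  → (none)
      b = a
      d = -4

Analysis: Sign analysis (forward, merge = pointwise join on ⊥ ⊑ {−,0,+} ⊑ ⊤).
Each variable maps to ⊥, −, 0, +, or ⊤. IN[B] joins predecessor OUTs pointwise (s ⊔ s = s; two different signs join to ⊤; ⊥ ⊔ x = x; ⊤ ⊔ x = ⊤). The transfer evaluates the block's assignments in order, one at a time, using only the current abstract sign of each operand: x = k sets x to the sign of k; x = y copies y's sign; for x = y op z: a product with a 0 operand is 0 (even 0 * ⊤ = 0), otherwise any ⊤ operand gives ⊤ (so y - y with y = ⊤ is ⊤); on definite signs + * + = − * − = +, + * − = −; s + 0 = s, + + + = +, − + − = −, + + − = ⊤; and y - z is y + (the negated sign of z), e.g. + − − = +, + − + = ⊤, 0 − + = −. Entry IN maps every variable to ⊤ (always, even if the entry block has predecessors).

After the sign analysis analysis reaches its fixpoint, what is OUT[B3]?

Converged values:
  B0: | IN=(all ⊤) | OUT=(all ⊤)
  B1: | IN=(all ⊤) | OUT=(all ⊤)
  B2: | IN=(all ⊤) | OUT=(all ⊤)
  B3: | IN=(all ⊤) | OUT={d:+; rest ⊤}
  B4: | IN={d:+; rest ⊤} | OUT={c:-, d:+; rest ⊤}
  B5: | IN=(all ⊤) | OUT=(all ⊤)
  B6: | IN=(all ⊤) | OUT=(all ⊤)
  B7: | IN=(all ⊤) | OUT=(all ⊤)
  B8: | IN=(all ⊤) | OUT=(all ⊤)
  B9: | IN=(all ⊤) | OUT={d:-; rest ⊤}

Merge at B3: IN[B3] = OUT[B2] = {a: ⊤, b: ⊤, c: ⊤, d: ⊤, e: ⊤, f: ⊤}
Applying B3's transfer function to that IN value gives OUT[B3] (row B3 above).

Answer: {a: ⊤, b: ⊤, c: ⊤, d: +, e: ⊤, f: ⊤}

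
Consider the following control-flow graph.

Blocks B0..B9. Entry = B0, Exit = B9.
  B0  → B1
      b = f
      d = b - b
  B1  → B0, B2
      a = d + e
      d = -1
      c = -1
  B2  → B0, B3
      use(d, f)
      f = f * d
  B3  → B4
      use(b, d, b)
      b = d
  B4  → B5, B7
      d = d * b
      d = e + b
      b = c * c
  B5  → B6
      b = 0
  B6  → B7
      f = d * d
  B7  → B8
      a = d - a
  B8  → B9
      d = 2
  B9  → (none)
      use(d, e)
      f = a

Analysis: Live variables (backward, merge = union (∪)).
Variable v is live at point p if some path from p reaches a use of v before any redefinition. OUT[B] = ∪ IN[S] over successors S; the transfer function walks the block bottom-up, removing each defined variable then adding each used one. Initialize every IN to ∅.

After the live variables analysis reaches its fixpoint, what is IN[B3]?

Answer: {a, b, c, d, e}

Derivation:
Converged values:
  B0: | IN={e, f} | OUT={b, d, e, f}
  B1: | IN={b, d, e, f} | OUT={a, b, c, d, e, f}
  B2: | IN={a, b, c, d, e, f} | OUT={a, b, c, d, e, f}
  B3: | IN={a, b, c, d, e} | OUT={a, b, c, d, e}
  B4: | IN={a, b, c, d, e} | OUT={a, d, e}
  B5: | IN={a, d, e} | OUT={a, d, e}
  B6: | IN={a, d, e} | OUT={a, d, e}
  B7: | IN={a, d, e} | OUT={a, e}
  B8: | IN={a, e} | OUT={a, d, e}
  B9: | IN={a, d, e} | OUT={}

Merge at B3: OUT[B3] = IN[B4] = {a, b, c, d, e}
Applying B3's transfer function to that OUT value gives IN[B3] (row B3 above).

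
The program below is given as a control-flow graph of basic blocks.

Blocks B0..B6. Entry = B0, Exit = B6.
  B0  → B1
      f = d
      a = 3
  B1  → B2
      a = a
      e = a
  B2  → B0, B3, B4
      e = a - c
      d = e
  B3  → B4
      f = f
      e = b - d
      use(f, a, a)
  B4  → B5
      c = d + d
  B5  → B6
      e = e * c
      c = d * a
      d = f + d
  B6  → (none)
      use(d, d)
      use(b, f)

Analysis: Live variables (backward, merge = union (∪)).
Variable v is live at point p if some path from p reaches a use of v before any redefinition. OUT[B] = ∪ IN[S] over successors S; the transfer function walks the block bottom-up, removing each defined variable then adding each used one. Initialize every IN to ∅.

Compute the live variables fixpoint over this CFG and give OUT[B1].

Answer: {a, b, c, f}

Derivation:
Converged values:
  B0:  IN={b, c, d}  OUT={a, b, c, f}
  B1:  IN={a, b, c, f}  OUT={a, b, c, f}
  B2:  IN={a, b, c, f}  OUT={a, b, c, d, e, f}
  B3:  IN={a, b, d, f}  OUT={a, b, d, e, f}
  B4:  IN={a, b, d, e, f}  OUT={a, b, c, d, e, f}
  B5:  IN={a, b, c, d, e, f}  OUT={b, d, f}
  B6:  IN={b, d, f}  OUT={}

Merge at B1: OUT[B1] = IN[B2] = {a, b, c, f}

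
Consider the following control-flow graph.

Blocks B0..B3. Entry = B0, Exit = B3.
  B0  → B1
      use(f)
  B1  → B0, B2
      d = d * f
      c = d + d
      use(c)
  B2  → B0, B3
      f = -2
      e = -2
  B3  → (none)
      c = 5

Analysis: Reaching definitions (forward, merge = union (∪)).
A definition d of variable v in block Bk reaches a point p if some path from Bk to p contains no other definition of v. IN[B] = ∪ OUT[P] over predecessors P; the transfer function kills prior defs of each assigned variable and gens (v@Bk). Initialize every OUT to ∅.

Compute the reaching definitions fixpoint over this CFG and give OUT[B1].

Answer: {c@B1, d@B1, e@B2, f@B2}

Derivation:
Per-block solution:
  B0:   IN={c@B1, d@B1, e@B2, f@B2}   OUT={c@B1, d@B1, e@B2, f@B2}
  B1:   IN={c@B1, d@B1, e@B2, f@B2}   OUT={c@B1, d@B1, e@B2, f@B2}
  B2:   IN={c@B1, d@B1, e@B2, f@B2}   OUT={c@B1, d@B1, e@B2, f@B2}
  B3:   IN={c@B1, d@B1, e@B2, f@B2}   OUT={c@B3, d@B1, e@B2, f@B2}

Merge at B1: IN[B1] = OUT[B0] = {c@B1, d@B1, e@B2, f@B2}
Applying B1's transfer function to that IN value gives OUT[B1] (row B1 above).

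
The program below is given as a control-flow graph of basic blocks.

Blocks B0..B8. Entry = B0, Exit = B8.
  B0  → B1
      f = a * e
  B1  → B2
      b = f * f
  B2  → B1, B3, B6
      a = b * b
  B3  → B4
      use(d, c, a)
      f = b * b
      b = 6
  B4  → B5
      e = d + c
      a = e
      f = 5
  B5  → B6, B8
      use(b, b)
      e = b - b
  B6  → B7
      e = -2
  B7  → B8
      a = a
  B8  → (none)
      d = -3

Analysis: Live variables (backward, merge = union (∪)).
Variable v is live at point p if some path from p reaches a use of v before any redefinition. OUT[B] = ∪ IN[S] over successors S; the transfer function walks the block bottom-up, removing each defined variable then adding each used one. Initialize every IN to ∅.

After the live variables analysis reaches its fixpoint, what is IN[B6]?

Converged values:
  B0:   IN={a, c, d, e}   OUT={c, d, f}
  B1:   IN={c, d, f}   OUT={b, c, d, f}
  B2:   IN={b, c, d, f}   OUT={a, b, c, d, f}
  B3:   IN={a, b, c, d}   OUT={b, c, d}
  B4:   IN={b, c, d}   OUT={a, b}
  B5:   IN={a, b}   OUT={a}
  B6:   IN={a}   OUT={a}
  B7:   IN={a}   OUT={}
  B8:   IN={}   OUT={}

Merge at B6: OUT[B6] = IN[B7] = {a}
Applying B6's transfer function to that OUT value gives IN[B6] (row B6 above).

Answer: {a}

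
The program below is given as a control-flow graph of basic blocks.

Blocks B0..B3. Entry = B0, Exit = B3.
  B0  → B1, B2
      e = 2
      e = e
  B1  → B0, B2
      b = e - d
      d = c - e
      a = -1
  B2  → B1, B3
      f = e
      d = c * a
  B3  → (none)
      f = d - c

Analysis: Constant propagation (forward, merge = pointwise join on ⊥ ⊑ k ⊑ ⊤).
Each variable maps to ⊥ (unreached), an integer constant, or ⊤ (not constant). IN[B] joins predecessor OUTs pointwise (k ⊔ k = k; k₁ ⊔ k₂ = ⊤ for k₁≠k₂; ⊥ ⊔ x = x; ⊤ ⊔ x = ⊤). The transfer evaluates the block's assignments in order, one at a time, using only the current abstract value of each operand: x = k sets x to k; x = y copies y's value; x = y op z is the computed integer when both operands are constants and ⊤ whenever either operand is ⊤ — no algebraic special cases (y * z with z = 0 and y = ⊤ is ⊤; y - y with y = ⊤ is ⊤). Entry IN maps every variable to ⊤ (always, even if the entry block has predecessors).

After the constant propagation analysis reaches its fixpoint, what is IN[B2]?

Fixpoint table:
  B0: | IN=(all ⊤) | OUT={e:2; rest ⊤}
  B1: | IN={e:2; rest ⊤} | OUT={a:-1, e:2; rest ⊤}
  B2: | IN={e:2; rest ⊤} | OUT={e:2, f:2; rest ⊤}
  B3: | IN={e:2, f:2; rest ⊤} | OUT={e:2; rest ⊤}

Merge at B2: IN[B2] = OUT[B0] ⊔ OUT[B1] = {a: ⊤, b: ⊤, c: ⊤, d: ⊤, e: 2, f: ⊤}

Answer: {a: ⊤, b: ⊤, c: ⊤, d: ⊤, e: 2, f: ⊤}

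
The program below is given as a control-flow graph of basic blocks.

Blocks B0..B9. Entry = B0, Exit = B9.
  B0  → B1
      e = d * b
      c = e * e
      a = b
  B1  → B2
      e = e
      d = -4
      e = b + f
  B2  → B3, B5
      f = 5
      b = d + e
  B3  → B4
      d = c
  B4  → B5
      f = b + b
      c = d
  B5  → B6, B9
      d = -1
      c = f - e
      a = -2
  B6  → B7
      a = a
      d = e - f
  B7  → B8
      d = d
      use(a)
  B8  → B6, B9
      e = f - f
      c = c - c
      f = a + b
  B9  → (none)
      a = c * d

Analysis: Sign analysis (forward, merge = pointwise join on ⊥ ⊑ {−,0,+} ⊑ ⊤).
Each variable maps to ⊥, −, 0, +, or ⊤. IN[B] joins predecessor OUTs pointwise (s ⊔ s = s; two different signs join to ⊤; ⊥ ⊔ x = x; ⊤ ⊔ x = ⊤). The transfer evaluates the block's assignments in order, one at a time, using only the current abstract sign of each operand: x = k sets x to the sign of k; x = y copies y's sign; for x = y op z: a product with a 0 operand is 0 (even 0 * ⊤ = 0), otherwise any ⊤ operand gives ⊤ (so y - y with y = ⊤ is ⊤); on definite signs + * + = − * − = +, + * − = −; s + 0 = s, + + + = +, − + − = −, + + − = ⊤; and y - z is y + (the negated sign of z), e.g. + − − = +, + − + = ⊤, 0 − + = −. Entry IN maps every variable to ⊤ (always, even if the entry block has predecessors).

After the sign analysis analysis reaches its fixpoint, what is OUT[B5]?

Answer: {a: -, b: ⊤, c: ⊤, d: -, e: ⊤, f: ⊤}

Trace:
Per-block solution:
  B0: | IN=(all ⊤) | OUT=(all ⊤)
  B1: | IN=(all ⊤) | OUT={d:-; rest ⊤}
  B2: | IN={d:-; rest ⊤} | OUT={d:-, f:+; rest ⊤}
  B3: | IN={d:-, f:+; rest ⊤} | OUT={f:+; rest ⊤}
  B4: | IN={f:+; rest ⊤} | OUT=(all ⊤)
  B5: | IN=(all ⊤) | OUT={a:-, d:-; rest ⊤}
  B6: | IN={a:-; rest ⊤} | OUT={a:-; rest ⊤}
  B7: | IN={a:-; rest ⊤} | OUT={a:-; rest ⊤}
  B8: | IN={a:-; rest ⊤} | OUT={a:-; rest ⊤}
  B9: | IN={a:-; rest ⊤} | OUT=(all ⊤)

Merge at B5: IN[B5] = OUT[B2] ⊔ OUT[B4] = {a: ⊤, b: ⊤, c: ⊤, d: ⊤, e: ⊤, f: ⊤}
Applying B5's transfer function to that IN value gives OUT[B5] (row B5 above).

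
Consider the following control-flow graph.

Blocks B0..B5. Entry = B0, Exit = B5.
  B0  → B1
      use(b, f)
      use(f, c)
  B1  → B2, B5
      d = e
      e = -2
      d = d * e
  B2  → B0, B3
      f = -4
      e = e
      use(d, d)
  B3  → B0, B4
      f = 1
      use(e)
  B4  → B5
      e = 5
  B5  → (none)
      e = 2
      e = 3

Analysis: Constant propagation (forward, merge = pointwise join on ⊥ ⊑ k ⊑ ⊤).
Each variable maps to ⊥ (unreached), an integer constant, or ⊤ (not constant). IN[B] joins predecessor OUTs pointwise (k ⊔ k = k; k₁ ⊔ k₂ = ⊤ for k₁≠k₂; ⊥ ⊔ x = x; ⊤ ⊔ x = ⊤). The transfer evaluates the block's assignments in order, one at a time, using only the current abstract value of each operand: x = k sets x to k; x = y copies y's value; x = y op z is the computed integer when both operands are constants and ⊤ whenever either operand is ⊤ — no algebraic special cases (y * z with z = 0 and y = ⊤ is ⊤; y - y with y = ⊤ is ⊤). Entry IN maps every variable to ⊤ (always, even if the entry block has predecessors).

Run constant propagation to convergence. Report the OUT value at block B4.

Per-block solution:
  B0:  IN=(all ⊤)  OUT=(all ⊤)
  B1:  IN=(all ⊤)  OUT={e:-2; rest ⊤}
  B2:  IN={e:-2; rest ⊤}  OUT={e:-2, f:-4; rest ⊤}
  B3:  IN={e:-2, f:-4; rest ⊤}  OUT={e:-2, f:1; rest ⊤}
  B4:  IN={e:-2, f:1; rest ⊤}  OUT={e:5, f:1; rest ⊤}
  B5:  IN=(all ⊤)  OUT={e:3; rest ⊤}

Merge at B4: IN[B4] = OUT[B3] = {a: ⊤, b: ⊤, c: ⊤, d: ⊤, e: -2, f: 1}
Applying B4's transfer function to that IN value gives OUT[B4] (row B4 above).

Answer: {a: ⊤, b: ⊤, c: ⊤, d: ⊤, e: 5, f: 1}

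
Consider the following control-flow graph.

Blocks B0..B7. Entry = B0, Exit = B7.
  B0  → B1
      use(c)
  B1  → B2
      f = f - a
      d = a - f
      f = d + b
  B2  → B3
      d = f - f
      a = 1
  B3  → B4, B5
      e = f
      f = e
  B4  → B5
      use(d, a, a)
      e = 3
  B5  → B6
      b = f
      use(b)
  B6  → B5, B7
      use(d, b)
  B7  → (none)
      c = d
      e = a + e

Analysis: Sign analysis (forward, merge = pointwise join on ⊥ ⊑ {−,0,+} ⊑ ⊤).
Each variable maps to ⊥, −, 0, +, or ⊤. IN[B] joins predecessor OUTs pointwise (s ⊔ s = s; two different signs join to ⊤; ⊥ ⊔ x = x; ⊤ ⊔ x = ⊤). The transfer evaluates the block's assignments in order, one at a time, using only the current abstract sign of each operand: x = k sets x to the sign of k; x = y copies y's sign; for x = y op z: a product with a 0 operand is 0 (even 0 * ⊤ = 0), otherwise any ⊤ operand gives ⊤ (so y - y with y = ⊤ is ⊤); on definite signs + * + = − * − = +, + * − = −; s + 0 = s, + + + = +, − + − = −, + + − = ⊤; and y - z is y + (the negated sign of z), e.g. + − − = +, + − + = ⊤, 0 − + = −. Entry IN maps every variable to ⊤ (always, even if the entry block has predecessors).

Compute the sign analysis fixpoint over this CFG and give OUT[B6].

Answer: {a: +, b: ⊤, c: ⊤, d: ⊤, e: ⊤, f: ⊤}

Working:
Per-block solution:
  B0:   IN=(all ⊤)   OUT=(all ⊤)
  B1:   IN=(all ⊤)   OUT=(all ⊤)
  B2:   IN=(all ⊤)   OUT={a:+; rest ⊤}
  B3:   IN={a:+; rest ⊤}   OUT={a:+; rest ⊤}
  B4:   IN={a:+; rest ⊤}   OUT={a:+, e:+; rest ⊤}
  B5:   IN={a:+; rest ⊤}   OUT={a:+; rest ⊤}
  B6:   IN={a:+; rest ⊤}   OUT={a:+; rest ⊤}
  B7:   IN={a:+; rest ⊤}   OUT={a:+; rest ⊤}

Merge at B6: IN[B6] = OUT[B5] = {a: +, b: ⊤, c: ⊤, d: ⊤, e: ⊤, f: ⊤}
Applying B6's transfer function to that IN value gives OUT[B6] (row B6 above).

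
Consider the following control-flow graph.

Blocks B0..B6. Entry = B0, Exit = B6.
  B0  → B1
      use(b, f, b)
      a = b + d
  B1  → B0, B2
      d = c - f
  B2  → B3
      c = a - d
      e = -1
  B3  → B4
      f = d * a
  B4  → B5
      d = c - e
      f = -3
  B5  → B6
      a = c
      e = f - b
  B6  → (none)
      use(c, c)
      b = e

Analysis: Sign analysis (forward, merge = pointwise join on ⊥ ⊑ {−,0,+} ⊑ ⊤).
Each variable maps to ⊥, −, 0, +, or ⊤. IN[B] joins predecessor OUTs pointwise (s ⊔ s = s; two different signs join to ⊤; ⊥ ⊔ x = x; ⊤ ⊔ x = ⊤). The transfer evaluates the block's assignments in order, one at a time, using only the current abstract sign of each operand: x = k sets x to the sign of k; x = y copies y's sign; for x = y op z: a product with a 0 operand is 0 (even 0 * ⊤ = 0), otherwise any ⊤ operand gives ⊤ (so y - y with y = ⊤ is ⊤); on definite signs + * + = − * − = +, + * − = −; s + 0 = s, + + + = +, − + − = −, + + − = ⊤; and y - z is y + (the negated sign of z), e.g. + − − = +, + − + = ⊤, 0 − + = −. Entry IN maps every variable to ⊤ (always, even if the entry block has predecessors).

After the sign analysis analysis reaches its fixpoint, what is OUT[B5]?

Per-block solution:
  B0:   IN=(all ⊤)   OUT=(all ⊤)
  B1:   IN=(all ⊤)   OUT=(all ⊤)
  B2:   IN=(all ⊤)   OUT={e:-; rest ⊤}
  B3:   IN={e:-; rest ⊤}   OUT={e:-; rest ⊤}
  B4:   IN={e:-; rest ⊤}   OUT={e:-, f:-; rest ⊤}
  B5:   IN={e:-, f:-; rest ⊤}   OUT={f:-; rest ⊤}
  B6:   IN={f:-; rest ⊤}   OUT={f:-; rest ⊤}

Merge at B5: IN[B5] = OUT[B4] = {a: ⊤, b: ⊤, c: ⊤, d: ⊤, e: -, f: -}
Applying B5's transfer function to that IN value gives OUT[B5] (row B5 above).

Answer: {a: ⊤, b: ⊤, c: ⊤, d: ⊤, e: ⊤, f: -}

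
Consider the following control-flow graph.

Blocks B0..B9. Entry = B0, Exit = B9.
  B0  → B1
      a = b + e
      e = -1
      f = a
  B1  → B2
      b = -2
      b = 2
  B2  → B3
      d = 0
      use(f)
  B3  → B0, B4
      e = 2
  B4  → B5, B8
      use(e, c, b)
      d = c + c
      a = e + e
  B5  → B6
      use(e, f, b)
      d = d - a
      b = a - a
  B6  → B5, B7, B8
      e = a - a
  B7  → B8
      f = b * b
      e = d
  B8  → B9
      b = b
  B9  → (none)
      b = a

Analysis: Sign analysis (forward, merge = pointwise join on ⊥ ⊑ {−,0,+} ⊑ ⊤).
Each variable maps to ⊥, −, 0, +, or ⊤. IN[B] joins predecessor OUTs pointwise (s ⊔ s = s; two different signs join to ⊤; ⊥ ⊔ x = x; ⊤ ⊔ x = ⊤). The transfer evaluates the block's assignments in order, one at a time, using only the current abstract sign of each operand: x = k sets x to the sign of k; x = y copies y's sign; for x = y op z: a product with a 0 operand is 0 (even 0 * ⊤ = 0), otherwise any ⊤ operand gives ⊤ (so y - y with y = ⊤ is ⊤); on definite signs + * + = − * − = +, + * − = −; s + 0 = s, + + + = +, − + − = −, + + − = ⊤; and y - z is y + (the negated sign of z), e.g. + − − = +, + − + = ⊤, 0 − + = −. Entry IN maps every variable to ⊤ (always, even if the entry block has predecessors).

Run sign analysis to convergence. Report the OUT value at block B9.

Fixpoint table:
  B0:   IN=(all ⊤)   OUT={e:-; rest ⊤}
  B1:   IN={e:-; rest ⊤}   OUT={b:+, e:-; rest ⊤}
  B2:   IN={b:+, e:-; rest ⊤}   OUT={b:+, d:0, e:-; rest ⊤}
  B3:   IN={b:+, d:0, e:-; rest ⊤}   OUT={b:+, d:0, e:+; rest ⊤}
  B4:   IN={b:+, d:0, e:+; rest ⊤}   OUT={a:+, b:+, e:+; rest ⊤}
  B5:   IN={a:+; rest ⊤}   OUT={a:+; rest ⊤}
  B6:   IN={a:+; rest ⊤}   OUT={a:+; rest ⊤}
  B7:   IN={a:+; rest ⊤}   OUT={a:+; rest ⊤}
  B8:   IN={a:+; rest ⊤}   OUT={a:+; rest ⊤}
  B9:   IN={a:+; rest ⊤}   OUT={a:+, b:+; rest ⊤}

Merge at B9: IN[B9] = OUT[B8] = {a: +, b: ⊤, c: ⊤, d: ⊤, e: ⊤, f: ⊤}
Applying B9's transfer function to that IN value gives OUT[B9] (row B9 above).

Answer: {a: +, b: +, c: ⊤, d: ⊤, e: ⊤, f: ⊤}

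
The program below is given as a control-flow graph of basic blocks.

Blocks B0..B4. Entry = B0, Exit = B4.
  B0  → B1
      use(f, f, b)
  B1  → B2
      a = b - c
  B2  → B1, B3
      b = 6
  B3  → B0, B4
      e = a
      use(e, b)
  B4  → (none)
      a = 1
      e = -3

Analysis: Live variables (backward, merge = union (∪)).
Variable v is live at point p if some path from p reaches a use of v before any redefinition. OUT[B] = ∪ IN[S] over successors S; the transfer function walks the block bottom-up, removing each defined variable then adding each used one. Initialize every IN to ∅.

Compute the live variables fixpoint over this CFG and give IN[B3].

Answer: {a, b, c, f}

Working:
Per-block solution:
  B0:   IN={b, c, f}   OUT={b, c, f}
  B1:   IN={b, c, f}   OUT={a, c, f}
  B2:   IN={a, c, f}   OUT={a, b, c, f}
  B3:   IN={a, b, c, f}   OUT={b, c, f}
  B4:   IN={}   OUT={}

Merge at B3: OUT[B3] = IN[B0] ⊔ IN[B4] = {b, c, f}
Applying B3's transfer function to that OUT value gives IN[B3] (row B3 above).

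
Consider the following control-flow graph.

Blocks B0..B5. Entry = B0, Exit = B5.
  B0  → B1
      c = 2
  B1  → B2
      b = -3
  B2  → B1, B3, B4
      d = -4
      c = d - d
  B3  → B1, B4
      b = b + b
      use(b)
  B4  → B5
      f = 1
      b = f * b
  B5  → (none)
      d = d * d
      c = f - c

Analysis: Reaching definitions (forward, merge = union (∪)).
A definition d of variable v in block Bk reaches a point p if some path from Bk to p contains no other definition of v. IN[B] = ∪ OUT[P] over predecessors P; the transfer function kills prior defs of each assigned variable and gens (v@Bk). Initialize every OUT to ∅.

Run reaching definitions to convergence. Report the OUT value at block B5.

Fixpoint table:
  B0: | IN={} | OUT={c@B0}
  B1: | IN={b@B1, b@B3, c@B0, c@B2, d@B2} | OUT={b@B1, c@B0, c@B2, d@B2}
  B2: | IN={b@B1, c@B0, c@B2, d@B2} | OUT={b@B1, c@B2, d@B2}
  B3: | IN={b@B1, c@B2, d@B2} | OUT={b@B3, c@B2, d@B2}
  B4: | IN={b@B1, b@B3, c@B2, d@B2} | OUT={b@B4, c@B2, d@B2, f@B4}
  B5: | IN={b@B4, c@B2, d@B2, f@B4} | OUT={b@B4, c@B5, d@B5, f@B4}

Merge at B5: IN[B5] = OUT[B4] = {b@B4, c@B2, d@B2, f@B4}
Applying B5's transfer function to that IN value gives OUT[B5] (row B5 above).

Answer: {b@B4, c@B5, d@B5, f@B4}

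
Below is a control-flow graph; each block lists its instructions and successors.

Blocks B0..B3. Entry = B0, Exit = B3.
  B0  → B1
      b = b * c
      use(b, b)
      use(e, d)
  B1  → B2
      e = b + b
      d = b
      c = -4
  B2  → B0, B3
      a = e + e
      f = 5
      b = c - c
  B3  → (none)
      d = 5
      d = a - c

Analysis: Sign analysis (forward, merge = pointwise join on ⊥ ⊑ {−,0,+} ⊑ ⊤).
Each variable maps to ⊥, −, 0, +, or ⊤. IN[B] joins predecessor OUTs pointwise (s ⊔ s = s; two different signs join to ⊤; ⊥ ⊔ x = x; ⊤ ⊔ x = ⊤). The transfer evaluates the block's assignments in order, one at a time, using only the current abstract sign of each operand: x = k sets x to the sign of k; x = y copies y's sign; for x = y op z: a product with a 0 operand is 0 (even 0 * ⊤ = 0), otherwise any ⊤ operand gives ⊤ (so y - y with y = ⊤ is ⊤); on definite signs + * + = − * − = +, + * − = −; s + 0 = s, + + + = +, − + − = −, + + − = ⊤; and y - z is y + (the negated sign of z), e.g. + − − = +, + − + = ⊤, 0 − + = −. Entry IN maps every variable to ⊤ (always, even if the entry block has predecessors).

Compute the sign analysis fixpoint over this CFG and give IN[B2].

Converged values:
  B0:  IN=(all ⊤)  OUT=(all ⊤)
  B1:  IN=(all ⊤)  OUT={c:-; rest ⊤}
  B2:  IN={c:-; rest ⊤}  OUT={c:-, f:+; rest ⊤}
  B3:  IN={c:-, f:+; rest ⊤}  OUT={c:-, f:+; rest ⊤}

Merge at B2: IN[B2] = OUT[B1] = {a: ⊤, b: ⊤, c: -, d: ⊤, e: ⊤, f: ⊤}

Answer: {a: ⊤, b: ⊤, c: -, d: ⊤, e: ⊤, f: ⊤}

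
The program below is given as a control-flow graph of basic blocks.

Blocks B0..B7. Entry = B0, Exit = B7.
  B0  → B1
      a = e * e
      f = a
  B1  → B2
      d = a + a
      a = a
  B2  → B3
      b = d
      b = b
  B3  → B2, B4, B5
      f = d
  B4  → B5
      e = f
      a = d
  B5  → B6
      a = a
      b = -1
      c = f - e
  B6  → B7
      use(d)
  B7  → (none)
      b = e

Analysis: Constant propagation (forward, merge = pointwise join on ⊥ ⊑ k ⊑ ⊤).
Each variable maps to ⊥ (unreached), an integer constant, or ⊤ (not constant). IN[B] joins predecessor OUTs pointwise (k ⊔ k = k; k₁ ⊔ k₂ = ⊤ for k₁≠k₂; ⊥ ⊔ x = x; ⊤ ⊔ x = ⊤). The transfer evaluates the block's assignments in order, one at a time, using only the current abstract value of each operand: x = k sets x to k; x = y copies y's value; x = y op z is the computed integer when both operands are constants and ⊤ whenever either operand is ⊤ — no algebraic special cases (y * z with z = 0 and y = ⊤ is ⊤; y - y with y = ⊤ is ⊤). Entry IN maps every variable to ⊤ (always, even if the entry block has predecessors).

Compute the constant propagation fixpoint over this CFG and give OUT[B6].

Answer: {a: ⊤, b: -1, c: ⊤, d: ⊤, e: ⊤, f: ⊤}

Derivation:
Converged values:
  B0:  IN=(all ⊤)  OUT=(all ⊤)
  B1:  IN=(all ⊤)  OUT=(all ⊤)
  B2:  IN=(all ⊤)  OUT=(all ⊤)
  B3:  IN=(all ⊤)  OUT=(all ⊤)
  B4:  IN=(all ⊤)  OUT=(all ⊤)
  B5:  IN=(all ⊤)  OUT={b:-1; rest ⊤}
  B6:  IN={b:-1; rest ⊤}  OUT={b:-1; rest ⊤}
  B7:  IN={b:-1; rest ⊤}  OUT=(all ⊤)

Merge at B6: IN[B6] = OUT[B5] = {a: ⊤, b: -1, c: ⊤, d: ⊤, e: ⊤, f: ⊤}
Applying B6's transfer function to that IN value gives OUT[B6] (row B6 above).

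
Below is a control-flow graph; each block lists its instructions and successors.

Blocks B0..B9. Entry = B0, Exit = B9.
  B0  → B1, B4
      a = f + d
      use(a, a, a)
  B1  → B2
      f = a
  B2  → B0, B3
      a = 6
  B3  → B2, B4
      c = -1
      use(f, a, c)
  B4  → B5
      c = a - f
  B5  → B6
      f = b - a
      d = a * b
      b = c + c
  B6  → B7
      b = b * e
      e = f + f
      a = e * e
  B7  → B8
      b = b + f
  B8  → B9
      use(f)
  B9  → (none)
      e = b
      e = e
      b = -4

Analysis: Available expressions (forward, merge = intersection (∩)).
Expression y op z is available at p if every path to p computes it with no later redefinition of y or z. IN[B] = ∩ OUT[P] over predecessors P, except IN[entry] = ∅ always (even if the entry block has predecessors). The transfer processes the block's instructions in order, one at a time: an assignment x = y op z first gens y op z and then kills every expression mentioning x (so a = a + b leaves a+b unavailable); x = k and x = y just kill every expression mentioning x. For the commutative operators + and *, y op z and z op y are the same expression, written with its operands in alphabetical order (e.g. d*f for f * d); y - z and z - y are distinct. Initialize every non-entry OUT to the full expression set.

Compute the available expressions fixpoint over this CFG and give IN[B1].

Answer: {d+f}

Trace:
Converged values:
  B0:   IN={}   OUT={d+f}
  B1:   IN={d+f}   OUT={}
  B2:   IN={}   OUT={}
  B3:   IN={}   OUT={}
  B4:   IN={}   OUT={a-f}
  B5:   IN={a-f}   OUT={c+c}
  B6:   IN={c+c}   OUT={c+c, e*e, f+f}
  B7:   IN={c+c, e*e, f+f}   OUT={c+c, e*e, f+f}
  B8:   IN={c+c, e*e, f+f}   OUT={c+c, e*e, f+f}
  B9:   IN={c+c, e*e, f+f}   OUT={c+c, f+f}

Merge at B1: IN[B1] = OUT[B0] = {d+f}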